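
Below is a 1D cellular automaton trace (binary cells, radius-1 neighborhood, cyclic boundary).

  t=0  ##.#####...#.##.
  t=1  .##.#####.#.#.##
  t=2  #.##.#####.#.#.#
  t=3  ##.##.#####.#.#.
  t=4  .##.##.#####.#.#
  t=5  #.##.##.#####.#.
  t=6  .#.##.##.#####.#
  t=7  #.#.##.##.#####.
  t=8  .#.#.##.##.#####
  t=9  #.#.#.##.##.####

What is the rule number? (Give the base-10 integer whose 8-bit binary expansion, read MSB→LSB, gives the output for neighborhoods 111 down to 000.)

242

  ###|#  b7=1 t=0,i=4
  ##.|#  b6=1 t=0,i=1
  #.#|#  b5=1 t=0,i=2
  #..|#  b4=1 t=0,i=8
  .##|.  b3=0 t=0,i=0
  .#.|.  b2=0 t=0,i=11
  ..#|#  b1=1 t=0,i=10
  ...|.  b0=0 t=0,i=9
  bits 11110010 = 242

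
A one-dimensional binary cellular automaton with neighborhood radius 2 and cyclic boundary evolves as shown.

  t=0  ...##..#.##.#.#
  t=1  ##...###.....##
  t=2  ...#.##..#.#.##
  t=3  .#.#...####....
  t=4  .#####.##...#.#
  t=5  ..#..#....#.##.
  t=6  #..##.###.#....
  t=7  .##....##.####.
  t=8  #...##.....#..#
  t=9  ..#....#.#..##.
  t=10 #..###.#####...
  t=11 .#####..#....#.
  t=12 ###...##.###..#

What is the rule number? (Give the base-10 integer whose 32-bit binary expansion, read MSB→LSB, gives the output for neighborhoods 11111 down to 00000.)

  ##### -> .   bit 31 = 0  t=4,i=3
  ####. -> .   bit 30 = 0  t=1,i=0
  ###.# -> #   bit 29 = 1  t=4,i=5
  ###.. -> .   bit 28 = 0  t=1,i=1
  ##.## -> .   bit 27 = 0  t=4,i=6
  ##.#. -> .   bit 26 = 0  t=0,i=11
  ##..# -> #   bit 25 = 1  t=0,i=5
  ##... -> .   bit 24 = 0  t=1,i=2
  #.### -> .   bit 23 = 0  t=4,i=1
  #.##. -> .   bit 22 = 0  t=0,i=9
  #.#.# -> .   bit 21 = 0  t=0,i=12
  #.#.. -> #   bit 20 = 1  t=0,i=14
  #..## -> #   bit 19 = 1  t=6,i=2
  #..#. -> #   bit 18 = 1  t=0,i=6
  #...# -> #   bit 17 = 1  t=0,i=1
  #.... -> #   bit 16 = 1  t=1,i=9
  .#### -> #   bit 15 = 1  t=1,i=14
  .###. -> #   bit 14 = 1  t=1,i=6
  .##.# -> .   bit 13 = 0  t=0,i=10
  .##.. -> .   bit 12 = 0  t=0,i=4
  .#.## -> .   bit 11 = 0  t=0,i=8
  .#.#. -> #   bit 10 = 1  t=0,i=13
  .#..# -> #   bit 9 = 1  t=5,i=3
  .#... -> #   bit 8 = 1  t=0,i=0
  ..### -> #   bit 7 = 1  t=1,i=5
  ..##. -> .   bit 6 = 0  t=0,i=3
  ..#.# -> #   bit 5 = 1  t=0,i=7
  ..#.. -> .   bit 4 = 0  t=5,i=2
  ...## -> .   bit 3 = 0  t=0,i=2
  ...#. -> .   bit 2 = 0  t=2,i=2
  ....# -> #   bit 1 = 1  t=1,i=11
  ..... -> .   bit 0 = 0  t=1,i=10
  bits 00100010000111111100011110100010 = 572508066

572508066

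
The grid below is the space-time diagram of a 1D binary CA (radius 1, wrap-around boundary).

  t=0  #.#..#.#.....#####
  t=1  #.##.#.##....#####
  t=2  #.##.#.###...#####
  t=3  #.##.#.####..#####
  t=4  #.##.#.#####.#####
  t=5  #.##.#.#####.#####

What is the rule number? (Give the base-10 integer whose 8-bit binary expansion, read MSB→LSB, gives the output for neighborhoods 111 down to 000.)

  ###|#  b7=1 t=0,i=14
  ##.|#  b6=1 t=0,i=0
  #.#|.  b5=0 t=0,i=1
  #..|#  b4=1 t=0,i=3
  .##|#  b3=1 t=0,i=13
  .#.|#  b2=1 t=0,i=2
  ..#|.  b1=0 t=0,i=4
  ...|.  b0=0 t=0,i=9
  bits 11011100 = 220

220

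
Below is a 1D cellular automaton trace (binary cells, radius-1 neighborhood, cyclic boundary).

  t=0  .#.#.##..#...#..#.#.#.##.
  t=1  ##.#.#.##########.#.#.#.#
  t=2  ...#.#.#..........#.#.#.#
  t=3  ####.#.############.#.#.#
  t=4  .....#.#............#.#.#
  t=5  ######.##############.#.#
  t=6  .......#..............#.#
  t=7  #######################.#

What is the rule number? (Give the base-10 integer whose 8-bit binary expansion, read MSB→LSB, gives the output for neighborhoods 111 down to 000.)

31

  ###|.  b7=0 t=1,i=0
  ##.|.  b6=0 t=0,i=6
  #.#|.  b5=0 t=0,i=2
  #..|#  b4=1 t=0,i=7
  .##|#  b3=1 t=0,i=5
  .#.|#  b2=1 t=0,i=1
  ..#|#  b1=1 t=0,i=0
  ...|#  b0=1 t=0,i=11
  bits 00011111 = 31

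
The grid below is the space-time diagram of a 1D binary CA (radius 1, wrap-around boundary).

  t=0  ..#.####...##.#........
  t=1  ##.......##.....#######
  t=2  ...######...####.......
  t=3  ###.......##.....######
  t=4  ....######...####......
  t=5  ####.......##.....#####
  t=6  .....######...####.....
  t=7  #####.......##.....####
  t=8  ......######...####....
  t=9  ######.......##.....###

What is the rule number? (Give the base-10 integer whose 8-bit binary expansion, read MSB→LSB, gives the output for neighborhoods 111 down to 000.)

3

  ###|.  b7=0 t=0,i=5
  ##.|.  b6=0 t=0,i=7
  #.#|.  b5=0 t=0,i=3
  #..|.  b4=0 t=0,i=8
  .##|.  b3=0 t=0,i=4
  .#.|.  b2=0 t=0,i=2
  ..#|#  b1=1 t=0,i=1
  ...|#  b0=1 t=0,i=0
  bits 00000011 = 3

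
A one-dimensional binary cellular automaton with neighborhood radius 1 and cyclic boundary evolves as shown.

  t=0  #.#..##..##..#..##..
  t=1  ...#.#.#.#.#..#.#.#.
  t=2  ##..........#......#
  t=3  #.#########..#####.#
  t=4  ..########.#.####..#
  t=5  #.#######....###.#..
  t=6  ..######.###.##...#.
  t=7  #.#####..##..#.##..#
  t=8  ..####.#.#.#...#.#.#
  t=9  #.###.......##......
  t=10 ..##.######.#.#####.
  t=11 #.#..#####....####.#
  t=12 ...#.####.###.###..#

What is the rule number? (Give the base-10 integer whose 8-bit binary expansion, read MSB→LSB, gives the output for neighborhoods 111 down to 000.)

153

  ### -> #   bit 7 = 1  t=2,i=0
  ##. -> .   bit 6 = 0  t=0,i=6
  #.# -> .   bit 5 = 0  t=0,i=1
  #.. -> #   bit 4 = 1  t=0,i=3
  .## -> #   bit 3 = 1  t=0,i=5
  .#. -> .   bit 2 = 0  t=0,i=0
  ..# -> .   bit 1 = 0  t=0,i=4
  ... -> #   bit 0 = 1  t=1,i=0
  bits 10011001 = 153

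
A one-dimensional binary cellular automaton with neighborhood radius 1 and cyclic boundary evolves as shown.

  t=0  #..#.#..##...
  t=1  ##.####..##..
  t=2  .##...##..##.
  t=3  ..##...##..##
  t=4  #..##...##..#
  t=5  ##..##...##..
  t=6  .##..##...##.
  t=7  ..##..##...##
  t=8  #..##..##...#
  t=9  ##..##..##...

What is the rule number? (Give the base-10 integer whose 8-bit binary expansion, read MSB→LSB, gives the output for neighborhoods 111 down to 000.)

  [7] ### => .  t=1,i=4
  [6] ##. => #  t=0,i=9
  [5] #.# => #  t=0,i=4
  [4] #.. => #  t=0,i=1
  [3] .## => .  t=0,i=8
  [2] .#. => #  t=0,i=0
  [1] ..# => .  t=0,i=2
  [0] ... => .  t=0,i=11
  bits 01110100 = 116

116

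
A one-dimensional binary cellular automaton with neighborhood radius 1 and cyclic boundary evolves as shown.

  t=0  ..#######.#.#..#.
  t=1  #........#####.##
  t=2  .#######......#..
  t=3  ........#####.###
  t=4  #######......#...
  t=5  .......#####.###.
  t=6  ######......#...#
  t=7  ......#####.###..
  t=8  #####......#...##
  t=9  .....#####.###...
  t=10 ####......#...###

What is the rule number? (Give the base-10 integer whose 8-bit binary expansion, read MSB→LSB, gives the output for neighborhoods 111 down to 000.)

  ### -> .   bit 7 = 0  t=0,i=3
  ##. -> .   bit 6 = 0  t=0,i=8
  #.# -> #   bit 5 = 1  t=0,i=9
  #.. -> #   bit 4 = 1  t=0,i=13
  .## -> .   bit 3 = 0  t=0,i=2
  .#. -> #   bit 2 = 1  t=0,i=10
  ..# -> .   bit 1 = 0  t=0,i=1
  ... -> #   bit 0 = 1  t=0,i=0
  bits 00110101 = 53

53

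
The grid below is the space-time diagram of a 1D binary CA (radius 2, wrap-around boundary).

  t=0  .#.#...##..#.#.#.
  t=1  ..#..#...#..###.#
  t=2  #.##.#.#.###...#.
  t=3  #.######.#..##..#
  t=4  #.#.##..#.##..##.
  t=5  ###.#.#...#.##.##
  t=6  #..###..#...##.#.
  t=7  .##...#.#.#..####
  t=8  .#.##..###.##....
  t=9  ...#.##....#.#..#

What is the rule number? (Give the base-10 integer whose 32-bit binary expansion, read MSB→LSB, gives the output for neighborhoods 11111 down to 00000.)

  nb #####: next=#  (t=3,i=4, bit31=1)
  nb ####.: next=.  (t=3,i=6, bit30=0)
  nb ###.#: next=.  (t=1,i=14, bit29=0)
  nb ###..: next=.  (t=2,i=11, bit28=0)
  nb ##.##: next=.  (t=3,i=1, bit27=0)
  nb ##.#.: next=#  (t=1,i=15, bit26=1)
  nb ##..#: next=#  (t=0,i=9, bit25=1)
  nb ##...: next=#  (t=2,i=12, bit24=1)
  nb #.###: next=#  (t=2,i=9, bit23=1)
  nb #.##.: next=#  (t=2,i=2, bit22=1)
  nb #.#.#: next=#  (t=0,i=13, bit21=1)
  nb #.#..: next=.  (t=0,i=3, bit20=0)
  nb #..##: next=#  (t=1,i=11, bit19=1)
  nb #..#.: next=.  (t=0,i=0, bit18=0)
  nb #...#: next=#  (t=0,i=5, bit17=1)
  nb #....: next=.  (t=8,i=14, bit16=0)
  nb .####: next=.  (t=3,i=3, bit15=0)
  nb .###.: next=.  (t=1,i=13, bit14=0)
  nb .##.#: next=#  (t=2,i=3, bit13=1)
  nb .##..: next=.  (t=0,i=8, bit12=0)
  nb .#.##: next=.  (t=2,i=1, bit11=0)
  nb .#.#.: next=#  (t=0,i=2, bit10=1)
  nb .#..#: next=#  (t=0,i=16, bit9=1)
  nb .#...: next=.  (t=0,i=4, bit8=0)
  nb ..###: next=.  (t=1,i=12, bit7=0)
  nb ..##.: next=.  (t=0,i=7, bit6=0)
  nb ..#.#: next=.  (t=0,i=1, bit5=0)
  nb ..#..: next=#  (t=1,i=2, bit4=1)
  nb ...##: next=.  (t=0,i=6, bit3=0)
  nb ...#.: next=.  (t=1,i=8, bit2=0)
  nb ....#: next=#  (t=8,i=16, bit1=1)
  nb .....: next=.  (t=8,i=15, bit0=0)
  bits 10000111111010100010011000010010 = 2280269330

2280269330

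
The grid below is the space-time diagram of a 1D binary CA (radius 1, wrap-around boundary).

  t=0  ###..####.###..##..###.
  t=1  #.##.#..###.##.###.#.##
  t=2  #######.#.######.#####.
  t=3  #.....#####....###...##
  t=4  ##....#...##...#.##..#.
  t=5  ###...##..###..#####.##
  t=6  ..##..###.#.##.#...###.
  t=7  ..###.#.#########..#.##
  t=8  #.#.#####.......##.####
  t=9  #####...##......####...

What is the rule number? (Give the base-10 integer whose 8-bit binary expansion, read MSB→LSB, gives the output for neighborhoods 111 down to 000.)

  nb ###: next=.  (t=0,i=1, bit7=0)
  nb ##.: next=#  (t=0,i=2, bit6=1)
  nb #.#: next=#  (t=0,i=9, bit5=1)
  nb #..: next=#  (t=0,i=3, bit4=1)
  nb .##: next=#  (t=0,i=0, bit3=1)
  nb .#.: next=#  (t=1,i=5, bit2=1)
  nb ..#: next=.  (t=0,i=4, bit1=0)
  nb ...: next=.  (t=3,i=2, bit0=0)
  bits 01111100 = 124

124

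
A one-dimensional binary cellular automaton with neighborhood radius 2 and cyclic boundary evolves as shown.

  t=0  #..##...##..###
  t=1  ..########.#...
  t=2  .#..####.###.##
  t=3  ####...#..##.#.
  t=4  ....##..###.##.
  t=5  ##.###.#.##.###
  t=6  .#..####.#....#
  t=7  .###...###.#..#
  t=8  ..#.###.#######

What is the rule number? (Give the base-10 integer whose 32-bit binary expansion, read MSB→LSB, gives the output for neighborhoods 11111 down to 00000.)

  [31] ##### => #  t=1,i=4
  [30] ####. => .  t=0,i=14
  [29] ###.# => #  t=1,i=9
  [28] ###.. => .  t=0,i=0
  [27] ##.## => .  t=2,i=8
  [26] ##.#. => #  t=1,i=10
  [25] ##..# => .  t=0,i=1
  [24] ##... => #  t=0,i=5
  [23] #.### => .  t=2,i=9
  [22] #.##. => #  t=2,i=13
  [21] #.#.# => #  t=3,i=13
  [20] #.#.. => #  t=1,i=11
  [19] #..## => #  t=0,i=2
  [18] #..#. => #  t=7,i=13
  [17] #...# => #  t=0,i=6
  [16] #.... => #  t=1,i=13
  [15] .#### => .  t=0,i=13
  [14] .###. => #  t=2,i=10
  [13] .##.# => .  t=2,i=14
  [12] .##.. => #  t=0,i=4
  [11] .#.## => .  t=3,i=14
  [10] .#.#. => .  t=6,i=0
  [9] .#..# => #  t=2,i=2
  [8] .#... => .  t=1,i=12
  [7] ..### => .  t=0,i=12
  [6] ..##. => #  t=0,i=3
  [5] ..#.# => #  t=6,i=14
  [4] ..#.. => .  t=3,i=7
  [3] ...## => #  t=0,i=7
  [2] ...#. => .  t=3,i=6
  [1] ....# => .  t=1,i=0
  [0] ..... => #  t=1,i=14
  bits 10100101011111110101001001101001 = 2776584809

2776584809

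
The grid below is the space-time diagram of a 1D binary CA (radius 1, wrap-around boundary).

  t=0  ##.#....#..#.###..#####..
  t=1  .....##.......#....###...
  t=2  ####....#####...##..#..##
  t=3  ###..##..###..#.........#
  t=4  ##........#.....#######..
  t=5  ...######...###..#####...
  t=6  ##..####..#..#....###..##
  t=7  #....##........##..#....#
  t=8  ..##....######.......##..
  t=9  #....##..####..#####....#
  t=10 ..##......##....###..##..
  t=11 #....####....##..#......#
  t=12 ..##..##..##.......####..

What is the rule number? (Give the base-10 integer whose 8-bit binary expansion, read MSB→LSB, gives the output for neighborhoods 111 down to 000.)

129

  [7] ### => #  t=0,i=14
  [6] ##. => .  t=0,i=1
  [5] #.# => .  t=0,i=2
  [4] #.. => .  t=0,i=4
  [3] .## => .  t=0,i=0
  [2] .#. => .  t=0,i=3
  [1] ..# => .  t=0,i=7
  [0] ... => #  t=0,i=5
  bits 10000001 = 129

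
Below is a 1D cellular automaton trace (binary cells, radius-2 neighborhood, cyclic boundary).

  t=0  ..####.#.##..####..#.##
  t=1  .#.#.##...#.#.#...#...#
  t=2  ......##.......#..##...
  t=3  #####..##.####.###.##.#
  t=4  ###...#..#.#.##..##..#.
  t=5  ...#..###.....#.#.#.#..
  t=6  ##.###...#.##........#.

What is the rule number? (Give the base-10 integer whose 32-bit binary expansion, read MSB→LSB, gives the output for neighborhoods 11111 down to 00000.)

  #####|#  b31=1 t=3,i=1
  ####.|.  b30=0 t=0,i=4
  ###.#|#  b29=1 t=0,i=5
  ###..|.  b28=0 t=0,i=16
  ##.##|#  b27=1 t=3,i=9
  ##.#.|#  b26=1 t=0,i=6
  ##..#|.  b25=0 t=0,i=0
  ##...|#  b24=1 t=1,i=7
  #.###|.  b23=0 t=3,i=10
  #.##.|.  b22=0 t=0,i=9
  #.#.#|.  b21=0 t=0,i=7
  #.#..|.  b20=0 t=1,i=14
  #..##|#  b19=1 t=0,i=1
  #..#.|#  b18=1 t=0,i=18
  #...#|.  b17=0 t=1,i=8
  #....|.  b16=0 t=2,i=9
  .####|#  b15=1 t=0,i=3
  .###.|.  b14=0 t=3,i=16
  .##.#|.  b13=0 t=3,i=8
  .##..|#  b12=1 t=0,i=10
  .#.##|.  b11=0 t=0,i=8
  .#.#.|.  b10=0 t=1,i=0
  .#..#|#  b9=1 t=2,i=16
  .#...|#  b8=1 t=1,i=15
  ..###|.  b7=0 t=0,i=2
  ..##.|.  b6=0 t=2,i=6
  ..#.#|.  b5=0 t=0,i=19
  ..#..|#  b4=1 t=1,i=18
  ...##|.  b3=0 t=2,i=5
  ...#.|.  b2=0 t=1,i=9
  ....#|#  b1=1 t=2,i=4
  .....|#  b0=1 t=2,i=0
  bits 10101101000011001001001100010011 = 2903282451

2903282451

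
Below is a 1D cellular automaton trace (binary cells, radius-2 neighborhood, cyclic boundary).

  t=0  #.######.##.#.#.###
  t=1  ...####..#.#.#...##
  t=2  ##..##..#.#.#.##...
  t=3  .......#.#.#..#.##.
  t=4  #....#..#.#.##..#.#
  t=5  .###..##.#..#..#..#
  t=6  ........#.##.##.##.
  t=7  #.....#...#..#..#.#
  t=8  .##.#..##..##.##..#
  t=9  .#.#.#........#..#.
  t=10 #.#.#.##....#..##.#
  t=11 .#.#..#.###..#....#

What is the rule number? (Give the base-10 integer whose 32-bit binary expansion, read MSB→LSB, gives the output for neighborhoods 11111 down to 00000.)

  ##### -> #   bit 31 = 1  t=0,i=4
  ####. -> #   bit 30 = 1  t=0,i=6
  ###.# -> .   bit 29 = 0  t=0,i=0
  ###.. -> .   bit 28 = 0  t=1,i=6
  ##.## -> .   bit 27 = 0  t=0,i=1
  ##.#. -> #   bit 26 = 1  t=0,i=11
  ##..# -> .   bit 25 = 0  t=1,i=7
  ##... -> #   bit 24 = 1  t=1,i=0
  #.### -> .   bit 23 = 0  t=0,i=2
  #.##. -> #   bit 22 = 1  t=0,i=9
  #.#.# -> .   bit 21 = 0  t=0,i=12
  #.#.. -> .   bit 20 = 0  t=1,i=13
  #..## -> .   bit 19 = 0  t=2,i=3
  #..#. -> #   bit 18 = 1  t=1,i=8
  #...# -> #   bit 17 = 1  t=1,i=1
  #.... -> #   bit 16 = 1  t=3,i=0
  .#### -> #   bit 15 = 1  t=0,i=3
  .###. -> .   bit 14 = 0  t=5,i=2
  .##.# -> .   bit 13 = 0  t=0,i=10
  .##.. -> .   bit 12 = 0  t=1,i=18
  .#.## -> .   bit 11 = 0  t=0,i=15
  .#.#. -> #   bit 10 = 1  t=0,i=13
  .#..# -> #   bit 9 = 1  t=3,i=12
  .#... -> #   bit 8 = 1  t=1,i=14
  ..### -> .   bit 7 = 0  t=1,i=3
  ..##. -> .   bit 6 = 0  t=1,i=17
  ..#.# -> .   bit 5 = 0  t=1,i=9
  ..#.. -> .   bit 4 = 0  t=4,i=5
  ...## -> .   bit 3 = 0  t=1,i=2
  ...#. -> .   bit 2 = 0  t=3,i=6
  ....# -> #   bit 1 = 1  t=3,i=5
  ..... -> .   bit 0 = 0  t=3,i=1
  bits 11000101010001111000011100000010 = 3309799170

3309799170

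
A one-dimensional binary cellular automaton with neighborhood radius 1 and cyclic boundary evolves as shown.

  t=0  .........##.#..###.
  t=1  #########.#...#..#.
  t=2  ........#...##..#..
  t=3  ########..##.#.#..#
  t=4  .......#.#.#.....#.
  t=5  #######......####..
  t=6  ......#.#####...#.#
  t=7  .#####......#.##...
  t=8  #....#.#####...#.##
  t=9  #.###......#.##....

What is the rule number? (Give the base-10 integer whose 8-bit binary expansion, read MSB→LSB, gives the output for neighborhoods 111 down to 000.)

67

  nb ###: next=.  (t=0,i=16, bit7=0)
  nb ##.: next=#  (t=0,i=10, bit6=1)
  nb #.#: next=.  (t=0,i=11, bit5=0)
  nb #..: next=.  (t=0,i=13, bit4=0)
  nb .##: next=.  (t=0,i=9, bit3=0)
  nb .#.: next=.  (t=0,i=12, bit2=0)
  nb ..#: next=#  (t=0,i=8, bit1=1)
  nb ...: next=#  (t=0,i=0, bit0=1)
  bits 01000011 = 67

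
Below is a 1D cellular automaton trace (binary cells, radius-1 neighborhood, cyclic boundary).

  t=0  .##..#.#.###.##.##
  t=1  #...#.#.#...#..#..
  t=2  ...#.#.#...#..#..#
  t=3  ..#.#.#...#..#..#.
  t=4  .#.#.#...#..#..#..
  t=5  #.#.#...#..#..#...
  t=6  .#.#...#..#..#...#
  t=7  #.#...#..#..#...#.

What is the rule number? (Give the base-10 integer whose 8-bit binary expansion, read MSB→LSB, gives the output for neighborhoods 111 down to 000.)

  ###|.  b7=0 t=0,i=10
  ##.|.  b6=0 t=0,i=2
  #.#|#  b5=1 t=0,i=0
  #..|.  b4=0 t=0,i=3
  .##|.  b3=0 t=0,i=1
  .#.|.  b2=0 t=0,i=5
  ..#|#  b1=1 t=0,i=4
  ...|.  b0=0 t=1,i=2
  bits 00100010 = 34

34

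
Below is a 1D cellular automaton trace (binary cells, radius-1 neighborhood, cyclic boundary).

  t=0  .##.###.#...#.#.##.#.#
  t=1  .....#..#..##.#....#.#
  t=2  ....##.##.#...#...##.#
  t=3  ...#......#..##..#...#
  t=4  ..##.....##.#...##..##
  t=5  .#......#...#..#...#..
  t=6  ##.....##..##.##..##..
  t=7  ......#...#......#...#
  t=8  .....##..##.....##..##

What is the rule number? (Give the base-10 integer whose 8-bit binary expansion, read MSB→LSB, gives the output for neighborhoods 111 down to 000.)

134

  nb ###: next=#  (t=0,i=5, bit7=1)
  nb ##.: next=.  (t=0,i=2, bit6=0)
  nb #.#: next=.  (t=0,i=0, bit5=0)
  nb #..: next=.  (t=0,i=9, bit4=0)
  nb .##: next=.  (t=0,i=1, bit3=0)
  nb .#.: next=#  (t=0,i=8, bit2=1)
  nb ..#: next=#  (t=0,i=11, bit1=1)
  nb ...: next=.  (t=0,i=10, bit0=0)
  bits 10000110 = 134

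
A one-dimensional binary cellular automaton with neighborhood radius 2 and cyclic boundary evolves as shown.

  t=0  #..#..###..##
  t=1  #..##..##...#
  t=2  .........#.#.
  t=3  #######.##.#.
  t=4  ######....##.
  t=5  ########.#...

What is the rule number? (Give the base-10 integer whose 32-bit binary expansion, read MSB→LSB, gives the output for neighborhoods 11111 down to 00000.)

  [31] ##### => #  t=3,i=2
  [30] ####. => #  t=3,i=5
  [29] ###.# => .  t=3,i=6
  [28] ###.. => #  t=0,i=0
  [27] ##.## => .  t=3,i=7
  [26] ##.#. => #  t=3,i=10
  [25] ##..# => .  t=0,i=1
  [24] ##... => #  t=1,i=9
  [23] #.### => #  t=3,i=0
  [22] #.##. => .  t=3,i=8
  [21] #.#.# => #  t=3,i=11
  [20] #.#.. => #  t=2,i=11
  [19] #..## => .  t=0,i=5
  [18] #..#. => .  t=0,i=2
  [17] #...# => .  t=1,i=10
  [16] #.... => #  t=2,i=0
  [15] .#### => #  t=3,i=1
  [14] .###. => #  t=0,i=7
  [13] .##.# => .  t=3,i=9
  [12] .##.. => .  t=1,i=0
  [11] .#.## => .  t=3,i=12
  [10] .#.#. => .  t=2,i=10
  [9] .#..# => #  t=0,i=4
  [8] .#... => .  t=2,i=12
  [7] ..### => .  t=0,i=6
  [6] ..##. => .  t=1,i=3
  [5] ..#.# => #  t=2,i=9
  [4] ..#.. => #  t=0,i=3
  [3] ...## => #  t=1,i=11
  [2] ...#. => #  t=2,i=8
  [1] ....# => .  t=2,i=7
  [0] ..... => #  t=2,i=1
  bits 11010101101100011100001000111101 = 3585196605

3585196605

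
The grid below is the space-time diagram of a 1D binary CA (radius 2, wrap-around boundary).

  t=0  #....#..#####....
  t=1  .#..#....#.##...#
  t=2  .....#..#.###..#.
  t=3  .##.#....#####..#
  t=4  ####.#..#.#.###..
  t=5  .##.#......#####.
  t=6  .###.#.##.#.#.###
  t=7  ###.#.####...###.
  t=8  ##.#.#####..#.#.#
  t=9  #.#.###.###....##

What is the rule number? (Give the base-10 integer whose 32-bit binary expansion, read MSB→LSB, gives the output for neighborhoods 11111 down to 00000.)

  nb #####: next=.  (t=0,i=10, bit31=0)
  nb ####.: next=#  (t=0,i=11, bit30=1)
  nb ###.#: next=.  (t=4,i=3, bit29=0)
  nb ###..: next=#  (t=0,i=12, bit28=1)
  nb ##.##: next=#  (t=6,i=0, bit27=1)
  nb ##.#.: next=#  (t=3,i=3, bit26=1)
  nb ##..#: next=#  (t=2,i=13, bit25=1)
  nb ##...: next=.  (t=0,i=13, bit24=0)
  nb #.###: next=#  (t=2,i=10, bit23=1)
  nb #.##.: next=#  (t=1,i=11, bit22=1)
  nb #.#.#: next=.  (t=4,i=10, bit21=0)
  nb #.#..: next=.  (t=1,i=1, bit20=0)
  nb #..##: next=.  (t=0,i=7, bit19=0)
  nb #..#.: next=.  (t=1,i=3, bit18=0)
  nb #...#: next=.  (t=1,i=14, bit17=0)
  nb #....: next=.  (t=0,i=2, bit16=0)
  nb .####: next=#  (t=0,i=9, bit15=1)
  nb .###.: next=#  (t=2,i=11, bit14=1)
  nb .##.#: next=#  (t=3,i=2, bit13=1)
  nb .##..: next=#  (t=1,i=12, bit12=1)
  nb .#.##: next=#  (t=1,i=10, bit11=1)
  nb .#.#.: next=.  (t=1,i=0, bit10=0)
  nb .#..#: next=.  (t=0,i=6, bit9=0)
  nb .#...: next=#  (t=0,i=1, bit8=1)
  nb ..###: next=.  (t=0,i=8, bit7=0)
  nb ..##.: next=#  (t=5,i=1, bit6=1)
  nb ..#.#: next=.  (t=1,i=9, bit5=0)
  nb ..#..: next=.  (t=0,i=0, bit4=0)
  nb ...##: next=#  (t=3,i=8, bit3=1)
  nb ...#.: next=#  (t=0,i=4, bit2=1)
  nb ....#: next=.  (t=0,i=3, bit1=0)
  nb .....: next=#  (t=2,i=1, bit0=1)
  bits 01011110110000001111100101001101 = 1589705037

1589705037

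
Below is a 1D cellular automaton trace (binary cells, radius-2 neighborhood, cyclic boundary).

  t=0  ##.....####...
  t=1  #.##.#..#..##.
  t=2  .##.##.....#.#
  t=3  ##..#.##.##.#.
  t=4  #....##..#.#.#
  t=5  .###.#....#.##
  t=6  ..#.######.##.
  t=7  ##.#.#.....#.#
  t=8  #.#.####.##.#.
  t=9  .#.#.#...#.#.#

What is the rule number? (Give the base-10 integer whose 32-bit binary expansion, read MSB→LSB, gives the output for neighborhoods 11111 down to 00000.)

  #####|.  b31=0 t=6,i=6
  ####.|.  b30=0 t=0,i=9
  ###.#|.  b29=0 t=5,i=3
  ###..|.  b28=0 t=0,i=10
  ##.##|.  b27=0 t=2,i=3
  ##.#.|#  b26=1 t=1,i=4
  ##..#|.  b25=0 t=3,i=2
  ##...|#  b24=1 t=0,i=2
  #.###|.  b23=0 t=5,i=1
  #.##.|#  b22=1 t=1,i=2
  #.#.#|.  b21=0 t=1,i=0
  #.#..|#  b20=1 t=1,i=5
  #..##|.  b19=0 t=1,i=10
  #..#.|.  b18=0 t=1,i=7
  #...#|#  b17=1 t=0,i=12
  #....|#  b16=1 t=0,i=3
  .####|#  b15=1 t=0,i=8
  .###.|#  b14=1 t=5,i=2
  .##.#|.  b13=0 t=1,i=3
  .##..|.  b12=0 t=0,i=1
  .#.##|#  b11=1 t=1,i=1
  .#.#.|#  b10=1 t=2,i=12
  .#..#|.  b9=0 t=1,i=6
  .#...|#  b8=1 t=5,i=6
  ..###|.  b7=0 t=0,i=7
  ..##.|#  b6=1 t=0,i=0
  ..#.#|.  b5=0 t=2,i=11
  ..#..|.  b4=0 t=1,i=8
  ...##|.  b3=0 t=0,i=6
  ...#.|#  b2=1 t=2,i=10
  ....#|#  b1=1 t=0,i=5
  .....|.  b0=0 t=0,i=4
  bits 00000101010100111100110101000110 = 89378118

89378118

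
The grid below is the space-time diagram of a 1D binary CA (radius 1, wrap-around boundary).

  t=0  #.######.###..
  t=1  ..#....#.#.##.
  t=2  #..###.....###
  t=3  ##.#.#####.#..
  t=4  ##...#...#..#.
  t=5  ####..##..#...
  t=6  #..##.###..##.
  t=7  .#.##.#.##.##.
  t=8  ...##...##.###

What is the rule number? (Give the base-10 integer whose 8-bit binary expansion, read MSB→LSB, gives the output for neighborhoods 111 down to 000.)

89

  ### -> .   bit 7 = 0  t=0,i=3
  ##. -> #   bit 6 = 1  t=0,i=7
  #.# -> .   bit 5 = 0  t=0,i=1
  #.. -> #   bit 4 = 1  t=0,i=12
  .## -> #   bit 3 = 1  t=0,i=2
  .#. -> .   bit 2 = 0  t=0,i=0
  ..# -> .   bit 1 = 0  t=0,i=13
  ... -> #   bit 0 = 1  t=1,i=0
  bits 01011001 = 89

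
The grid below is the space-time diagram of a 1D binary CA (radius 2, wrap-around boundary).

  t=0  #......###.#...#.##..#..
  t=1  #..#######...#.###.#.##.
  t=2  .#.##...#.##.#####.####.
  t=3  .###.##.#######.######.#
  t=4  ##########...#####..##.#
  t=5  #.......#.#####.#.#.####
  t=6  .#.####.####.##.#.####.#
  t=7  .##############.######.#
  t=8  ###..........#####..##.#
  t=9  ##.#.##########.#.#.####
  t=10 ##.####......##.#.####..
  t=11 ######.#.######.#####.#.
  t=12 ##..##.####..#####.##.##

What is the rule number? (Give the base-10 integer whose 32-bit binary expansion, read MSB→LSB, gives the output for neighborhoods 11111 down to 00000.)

1810033403

  nb #####: next=.  (t=1,i=5, bit31=0)
  nb ####.: next=#  (t=1,i=8, bit30=1)
  nb ###.#: next=#  (t=0,i=9, bit29=1)
  nb ###..: next=.  (t=1,i=9, bit28=0)
  nb ##.##: next=#  (t=2,i=12, bit27=1)
  nb ##.#.: next=.  (t=0,i=10, bit26=0)
  nb ##..#: next=#  (t=0,i=19, bit25=1)
  nb ##...: next=#  (t=1,i=10, bit24=1)
  nb #.###: next=#  (t=1,i=15, bit23=1)
  nb #.##.: next=#  (t=0,i=17, bit22=1)
  nb #.#.#: next=#  (t=1,i=19, bit21=1)
  nb #.#..: next=.  (t=0,i=11, bit20=0)
  nb #..##: next=.  (t=1,i=2, bit19=0)
  nb #..#.: next=.  (t=0,i=20, bit18=0)
  nb #...#: next=#  (t=0,i=13, bit17=1)
  nb #....: next=.  (t=0,i=2, bit16=0)
  nb .####: next=#  (t=1,i=4, bit15=1)
  nb .###.: next=#  (t=0,i=8, bit14=1)
  nb .##.#: next=#  (t=1,i=22, bit13=1)
  nb .##..: next=.  (t=0,i=18, bit12=0)
  nb .#.##: next=#  (t=0,i=16, bit11=1)
  nb .#.#.: next=.  (t=5,i=17, bit10=0)
  nb .#..#: next=#  (t=0,i=22, bit9=1)
  nb .#...: next=.  (t=0,i=1, bit8=0)
  nb ..###: next=#  (t=0,i=7, bit7=1)
  nb ..##.: next=#  (t=4,i=20, bit6=1)
  nb ..#.#: next=#  (t=0,i=15, bit5=1)
  nb ..#..: next=#  (t=0,i=0, bit4=1)
  nb ...##: next=#  (t=0,i=6, bit3=1)
  nb ...#.: next=.  (t=0,i=14, bit2=0)
  nb ....#: next=#  (t=0,i=5, bit1=1)
  nb .....: next=#  (t=0,i=3, bit0=1)
  bits 01101011111000101110101011111011 = 1810033403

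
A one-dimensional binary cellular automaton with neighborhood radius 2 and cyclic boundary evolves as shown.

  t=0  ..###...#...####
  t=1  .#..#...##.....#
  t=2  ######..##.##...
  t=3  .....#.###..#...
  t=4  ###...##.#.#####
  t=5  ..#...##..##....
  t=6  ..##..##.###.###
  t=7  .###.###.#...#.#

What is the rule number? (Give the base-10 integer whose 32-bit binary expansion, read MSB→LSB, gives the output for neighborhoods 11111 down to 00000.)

  ##### -> .   bit 31 = 0  t=2,i=2
  ####. -> .   bit 30 = 0  t=0,i=14
  ###.# -> .   bit 29 = 0  t=6,i=11
  ###.. -> #   bit 28 = 1  t=0,i=4
  ##.## -> .   bit 27 = 0  t=2,i=10
  ##.#. -> .   bit 26 = 0  t=4,i=8
  ##..# -> .   bit 25 = 0  t=0,i=0
  ##... -> .   bit 24 = 0  t=0,i=5
  #.### -> #   bit 23 = 1  t=3,i=7
  #.##. -> .   bit 22 = 0  t=2,i=11
  #.#.# -> .   bit 21 = 0  t=4,i=9
  #.#.. -> #   bit 20 = 1  t=1,i=1
  #..## -> #   bit 19 = 1  t=0,i=1
  #..#. -> #   bit 18 = 1  t=1,i=3
  #...# -> .   bit 17 = 0  t=0,i=6
  #.... -> #   bit 16 = 1  t=1,i=11
  .#### -> .   bit 15 = 0  t=0,i=13
  .###. -> .   bit 14 = 0  t=0,i=3
  .##.# -> #   bit 13 = 1  t=2,i=9
  .##.. -> #   bit 12 = 1  t=1,i=9
  .#.## -> #   bit 11 = 1  t=3,i=6
  .#.#. -> #   bit 10 = 1  t=1,i=0
  .#..# -> #   bit 9 = 1  t=1,i=2
  .#... -> #   bit 8 = 1  t=0,i=9
  ..### -> .   bit 7 = 0  t=0,i=2
  ..##. -> #   bit 6 = 1  t=1,i=8
  ..#.# -> .   bit 5 = 0  t=1,i=15
  ..#.. -> #   bit 4 = 1  t=0,i=8
  ...## -> .   bit 3 = 0  t=0,i=11
  ...#. -> .   bit 2 = 0  t=0,i=7
  ....# -> .   bit 1 = 0  t=1,i=13
  ..... -> #   bit 0 = 1  t=1,i=12
  bits 00010000100111010011111101010001 = 278740817

278740817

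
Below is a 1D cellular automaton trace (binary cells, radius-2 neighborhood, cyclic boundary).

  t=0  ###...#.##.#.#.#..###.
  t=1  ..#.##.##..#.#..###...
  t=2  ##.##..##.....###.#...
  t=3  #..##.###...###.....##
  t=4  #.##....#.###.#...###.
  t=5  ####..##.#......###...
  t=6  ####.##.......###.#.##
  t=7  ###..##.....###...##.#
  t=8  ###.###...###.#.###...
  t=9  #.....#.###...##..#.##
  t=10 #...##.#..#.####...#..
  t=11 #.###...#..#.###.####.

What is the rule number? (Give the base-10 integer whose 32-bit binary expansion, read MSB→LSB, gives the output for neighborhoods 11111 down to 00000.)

  nb #####: next=#  (t=6,i=0, bit31=1)
  nb ####.: next=#  (t=5,i=2, bit30=1)
  nb ###.#: next=.  (t=0,i=20, bit29=0)
  nb ###..: next=#  (t=0,i=2, bit28=1)
  nb ##.##: next=.  (t=0,i=21, bit27=0)
  nb ##.#.: next=.  (t=0,i=10, bit26=0)
  nb ##..#: next=.  (t=1,i=9, bit25=0)
  nb ##...: next=.  (t=0,i=3, bit24=0)
  nb #.###: next=.  (t=0,i=0, bit23=0)
  nb #.##.: next=#  (t=0,i=8, bit22=1)
  nb #.#.#: next=#  (t=0,i=11, bit21=1)
  nb #.#..: next=.  (t=0,i=15, bit20=0)
  nb #..##: next=#  (t=0,i=17, bit19=1)
  nb #..#.: next=.  (t=1,i=10, bit18=0)
  nb #...#: next=#  (t=0,i=4, bit17=1)
  nb #....: next=.  (t=1,i=20, bit16=0)
  nb .####: next=#  (t=5,i=1, bit15=1)
  nb .###.: next=.  (t=0,i=1, bit14=0)
  nb .##.#: next=.  (t=0,i=9, bit13=0)
  nb .##..: next=#  (t=1,i=8, bit12=1)
  nb .#.##: next=#  (t=0,i=7, bit11=1)
  nb .#.#.: next=.  (t=0,i=12, bit10=0)
  nb .#..#: next=#  (t=0,i=16, bit9=1)
  nb .#...: next=.  (t=2,i=19, bit8=0)
  nb ..###: next=#  (t=0,i=18, bit7=1)
  nb ..##.: next=#  (t=2,i=0, bit6=1)
  nb ..#.#: next=.  (t=0,i=6, bit5=0)
  nb ..#..: next=#  (t=10,i=0, bit4=1)
  nb ...##: next=#  (t=2,i=13, bit3=1)
  nb ...#.: next=#  (t=0,i=5, bit2=1)
  nb ....#: next=#  (t=1,i=0, bit1=1)
  nb .....: next=.  (t=1,i=21, bit0=0)
  bits 11010000011010101001101011011110 = 3496647390

3496647390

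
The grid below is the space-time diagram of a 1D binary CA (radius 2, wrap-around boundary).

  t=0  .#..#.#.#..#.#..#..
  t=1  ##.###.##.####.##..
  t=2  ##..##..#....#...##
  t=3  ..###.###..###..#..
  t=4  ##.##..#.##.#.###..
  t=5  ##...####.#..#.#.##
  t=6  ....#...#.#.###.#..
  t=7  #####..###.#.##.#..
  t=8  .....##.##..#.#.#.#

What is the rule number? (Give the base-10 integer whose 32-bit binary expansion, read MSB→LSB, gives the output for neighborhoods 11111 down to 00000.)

  #####|.  b31=0 t=7,i=2
  ####.|.  b30=0 t=1,i=12
  ###.#|#  b29=1 t=1,i=5
  ###..|.  b28=0 t=2,i=1
  ##.##|.  b27=0 t=1,i=2
  ##.#.|.  b26=0 t=4,i=11
  ##..#|#  b25=1 t=1,i=17
  ##...|.  b24=0 t=5,i=2
  #.###|.  b23=0 t=1,i=3
  #.##.|.  b22=0 t=1,i=7
  #.#.#|.  b21=0 t=0,i=6
  #.#..|#  b20=1 t=0,i=8
  #..##|#  b19=1 t=1,i=18
  #..#.|#  b18=1 t=0,i=3
  #...#|.  b17=0 t=0,i=18
  #....|.  b16=0 t=2,i=10
  .####|.  b15=0 t=1,i=11
  .###.|#  b14=1 t=1,i=4
  .##.#|#  b13=1 t=1,i=1
  .##..|.  b12=0 t=1,i=16
  .#.##|#  b11=1 t=4,i=8
  .#.#.|#  b10=1 t=0,i=5
  .#..#|.  b9=0 t=0,i=2
  .#...|.  b8=0 t=0,i=17
  ..###|.  b7=0 t=2,i=17
  ..##.|#  b6=1 t=1,i=0
  ..#.#|#  b5=1 t=0,i=4
  ..#..|#  b4=1 t=0,i=1
  ...##|#  b3=1 t=2,i=16
  ...#.|#  b2=1 t=0,i=0
  ....#|#  b1=1 t=2,i=11
  .....|#  b0=1 t=6,i=0
  bits 00100010000111000110110001111111 = 572288127

572288127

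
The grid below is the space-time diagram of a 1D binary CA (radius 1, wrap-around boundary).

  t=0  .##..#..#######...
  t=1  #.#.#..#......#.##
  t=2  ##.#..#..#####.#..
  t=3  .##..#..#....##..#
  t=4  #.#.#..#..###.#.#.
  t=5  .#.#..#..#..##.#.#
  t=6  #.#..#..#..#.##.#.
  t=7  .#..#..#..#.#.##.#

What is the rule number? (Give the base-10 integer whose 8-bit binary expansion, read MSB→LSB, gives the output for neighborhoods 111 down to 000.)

99

  nb ###: next=.  (t=0,i=9, bit7=0)
  nb ##.: next=#  (t=0,i=2, bit6=1)
  nb #.#: next=#  (t=1,i=1, bit5=1)
  nb #..: next=.  (t=0,i=3, bit4=0)
  nb .##: next=.  (t=0,i=1, bit3=0)
  nb .#.: next=.  (t=0,i=5, bit2=0)
  nb ..#: next=#  (t=0,i=0, bit1=1)
  nb ...: next=#  (t=0,i=16, bit0=1)
  bits 01100011 = 99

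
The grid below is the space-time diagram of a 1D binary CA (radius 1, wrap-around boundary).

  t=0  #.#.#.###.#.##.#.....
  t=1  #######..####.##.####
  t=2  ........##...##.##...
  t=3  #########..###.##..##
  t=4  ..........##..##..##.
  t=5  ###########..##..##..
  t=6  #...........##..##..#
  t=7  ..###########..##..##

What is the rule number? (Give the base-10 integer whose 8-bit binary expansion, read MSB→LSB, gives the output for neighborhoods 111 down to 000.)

47

  [7] ### => .  t=0,i=7
  [6] ##. => .  t=0,i=8
  [5] #.# => #  t=0,i=1
  [4] #.. => .  t=0,i=16
  [3] .## => #  t=0,i=6
  [2] .#. => #  t=0,i=0
  [1] ..# => #  t=0,i=20
  [0] ... => #  t=0,i=17
  bits 00101111 = 47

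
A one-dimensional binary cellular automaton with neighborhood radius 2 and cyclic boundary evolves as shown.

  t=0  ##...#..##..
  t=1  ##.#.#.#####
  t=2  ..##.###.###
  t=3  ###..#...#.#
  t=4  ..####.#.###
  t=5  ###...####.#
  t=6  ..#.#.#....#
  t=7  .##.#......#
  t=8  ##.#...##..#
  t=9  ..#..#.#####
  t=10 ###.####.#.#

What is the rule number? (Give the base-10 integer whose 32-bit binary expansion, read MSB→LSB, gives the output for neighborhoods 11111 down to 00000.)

2532186353

  nb #####: next=#  (t=1,i=9, bit31=1)
  nb ####.: next=.  (t=1,i=0, bit30=0)
  nb ###.#: next=.  (t=1,i=1, bit29=0)
  nb ###..: next=#  (t=2,i=11, bit28=1)
  nb ##.##: next=.  (t=2,i=4, bit27=0)
  nb ##.#.: next=#  (t=1,i=2, bit26=1)
  nb ##..#: next=#  (t=0,i=10, bit25=1)
  nb ##...: next=.  (t=0,i=2, bit24=0)
  nb #.###: next=#  (t=1,i=7, bit23=1)
  nb #.##.: next=#  (t=7,i=1, bit22=1)
  nb #.#.#: next=#  (t=1,i=3, bit21=1)
  nb #.#..: next=.  (t=6,i=6, bit20=0)
  nb #..##: next=#  (t=0,i=7, bit19=1)
  nb #..#.: next=#  (t=3,i=4, bit18=1)
  nb #...#: next=#  (t=0,i=3, bit17=1)
  nb #....: next=.  (t=6,i=8, bit16=0)
  nb .####: next=.  (t=1,i=8, bit15=0)
  nb .###.: next=.  (t=2,i=6, bit14=0)
  nb .##.#: next=.  (t=2,i=3, bit13=0)
  nb .##..: next=#  (t=0,i=1, bit12=1)
  nb .#.##: next=#  (t=1,i=6, bit11=1)
  nb .#.#.: next=.  (t=1,i=4, bit10=0)
  nb .#..#: next=.  (t=0,i=6, bit9=0)
  nb .#...: next=.  (t=3,i=6, bit8=0)
  nb ..###: next=#  (t=4,i=2, bit7=1)
  nb ..##.: next=#  (t=0,i=0, bit6=1)
  nb ..#.#: next=#  (t=3,i=9, bit5=1)
  nb ..#..: next=#  (t=0,i=5, bit4=1)
  nb ...##: next=.  (t=5,i=5, bit3=0)
  nb ...#.: next=.  (t=0,i=4, bit2=0)
  nb ....#: next=.  (t=6,i=9, bit1=0)
  nb .....: next=#  (t=7,i=7, bit0=1)
  bits 10010110111011100001100011110001 = 2532186353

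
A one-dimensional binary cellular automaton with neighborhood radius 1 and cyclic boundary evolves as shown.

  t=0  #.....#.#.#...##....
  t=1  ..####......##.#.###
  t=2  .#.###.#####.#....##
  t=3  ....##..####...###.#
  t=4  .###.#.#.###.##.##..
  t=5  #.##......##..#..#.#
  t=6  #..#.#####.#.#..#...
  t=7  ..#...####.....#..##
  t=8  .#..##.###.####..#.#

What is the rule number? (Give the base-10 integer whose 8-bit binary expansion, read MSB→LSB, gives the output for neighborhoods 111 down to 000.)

195

  [7] ### => #  t=1,i=3
  [6] ##. => #  t=0,i=15
  [5] #.# => .  t=0,i=7
  [4] #.. => .  t=0,i=1
  [3] .## => .  t=0,i=14
  [2] .#. => .  t=0,i=0
  [1] ..# => #  t=0,i=5
  [0] ... => #  t=0,i=2
  bits 11000011 = 195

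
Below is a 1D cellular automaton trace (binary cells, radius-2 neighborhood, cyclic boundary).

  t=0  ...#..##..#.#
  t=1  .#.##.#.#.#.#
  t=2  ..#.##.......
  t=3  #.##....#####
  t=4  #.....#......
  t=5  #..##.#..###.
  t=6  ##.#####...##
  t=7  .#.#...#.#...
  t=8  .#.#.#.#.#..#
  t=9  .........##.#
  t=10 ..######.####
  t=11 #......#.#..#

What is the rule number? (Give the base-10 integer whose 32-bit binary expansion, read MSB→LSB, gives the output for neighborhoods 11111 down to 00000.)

  ##### -> .   bit 31 = 0  t=3,i=10
  ####. -> .   bit 30 = 0  t=3,i=12
  ###.# -> #   bit 29 = 1  t=3,i=0
  ###.. -> #   bit 28 = 1  t=6,i=7
  ##.## -> .   bit 27 = 0  t=3,i=1
  ##.#. -> #   bit 26 = 1  t=1,i=5
  ##..# -> #   bit 25 = 1  t=0,i=8
  ##... -> .   bit 24 = 0  t=2,i=6
  #.### -> #   bit 23 = 1  t=6,i=3
  #.##. -> .   bit 22 = 0  t=1,i=3
  #.#.# -> .   bit 21 = 0  t=1,i=1
  #.#.. -> #   bit 20 = 1  t=0,i=12
  #..## -> .   bit 19 = 0  t=0,i=5
  #..#. -> .   bit 18 = 0  t=0,i=9
  #...# -> #   bit 17 = 1  t=0,i=1
  #.... -> .   bit 16 = 0  t=2,i=7
  .#### -> .   bit 15 = 0  t=3,i=9
  .###. -> .   bit 14 = 0  t=5,i=10
  .##.# -> #   bit 13 = 1  t=1,i=4
  .##.. -> .   bit 12 = 0  t=0,i=7
  .#.## -> #   bit 11 = 1  t=1,i=2
  .#.#. -> .   bit 10 = 0  t=0,i=11
  .#..# -> #   bit 9 = 1  t=0,i=4
  .#... -> .   bit 8 = 0  t=0,i=0
  ..### -> .   bit 7 = 0  t=3,i=8
  ..##. -> #   bit 6 = 1  t=0,i=6
  ..#.# -> #   bit 5 = 1  t=0,i=10
  ..#.. -> #   bit 4 = 1  t=0,i=3
  ...## -> .   bit 3 = 0  t=3,i=7
  ...#. -> .   bit 2 = 0  t=0,i=2
  ....# -> #   bit 1 = 1  t=2,i=0
  ..... -> #   bit 0 = 1  t=2,i=8
  bits 00110110100100100010101001110011 = 915548787

915548787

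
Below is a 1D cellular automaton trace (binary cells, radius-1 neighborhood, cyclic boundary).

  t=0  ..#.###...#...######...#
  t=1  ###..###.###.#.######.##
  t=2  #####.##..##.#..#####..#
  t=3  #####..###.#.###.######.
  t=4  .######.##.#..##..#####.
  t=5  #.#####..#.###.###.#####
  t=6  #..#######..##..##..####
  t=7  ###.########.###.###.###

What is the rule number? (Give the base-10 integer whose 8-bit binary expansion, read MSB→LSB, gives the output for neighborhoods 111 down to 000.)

214

  [7] ### => #  t=0,i=5
  [6] ##. => #  t=0,i=6
  [5] #.# => .  t=0,i=3
  [4] #.. => #  t=0,i=0
  [3] .## => .  t=0,i=4
  [2] .#. => #  t=0,i=2
  [1] ..# => #  t=0,i=1
  [0] ... => .  t=0,i=8
  bits 11010110 = 214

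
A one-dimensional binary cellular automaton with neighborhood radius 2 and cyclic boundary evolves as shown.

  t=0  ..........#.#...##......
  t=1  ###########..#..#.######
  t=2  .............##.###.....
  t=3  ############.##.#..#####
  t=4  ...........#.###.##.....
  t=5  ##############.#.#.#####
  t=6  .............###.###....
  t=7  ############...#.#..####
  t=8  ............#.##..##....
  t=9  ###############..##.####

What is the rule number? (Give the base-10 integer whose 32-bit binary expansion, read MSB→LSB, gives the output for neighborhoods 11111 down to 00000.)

636038007

  nb #####: next=.  (t=1,i=0, bit31=0)
  nb ####.: next=.  (t=1,i=9, bit30=0)
  nb ###.#: next=#  (t=3,i=11, bit29=1)
  nb ###..: next=.  (t=1,i=10, bit28=0)
  nb ##.##: next=.  (t=2,i=15, bit27=0)
  nb ##.#.: next=#  (t=3,i=15, bit26=1)
  nb ##..#: next=.  (t=1,i=11, bit25=0)
  nb ##...: next=#  (t=0,i=18, bit24=1)
  nb #.###: next=#  (t=1,i=18, bit23=1)
  nb #.##.: next=#  (t=3,i=13, bit22=1)
  nb #.#.#: next=#  (t=5,i=15, bit21=1)
  nb #.#..: next=.  (t=0,i=12, bit20=0)
  nb #..##: next=#  (t=3,i=18, bit19=1)
  nb #..#.: next=.  (t=1,i=12, bit18=0)
  nb #...#: next=.  (t=0,i=14, bit17=0)
  nb #....: next=#  (t=0,i=19, bit16=1)
  nb .####: next=.  (t=1,i=19, bit15=0)
  nb .###.: next=.  (t=2,i=17, bit14=0)
  nb .##.#: next=#  (t=2,i=14, bit13=1)
  nb .##..: next=.  (t=0,i=17, bit12=0)
  nb .#.##: next=#  (t=1,i=17, bit11=1)
  nb .#.#.: next=.  (t=0,i=11, bit10=0)
  nb .#..#: next=#  (t=1,i=14, bit9=1)
  nb .#...: next=#  (t=0,i=13, bit8=1)
  nb ..###: next=.  (t=3,i=19, bit7=0)
  nb ..##.: next=#  (t=0,i=16, bit6=1)
  nb ..#.#: next=#  (t=0,i=10, bit5=1)
  nb ..#..: next=#  (t=1,i=13, bit4=1)
  nb ...##: next=.  (t=0,i=15, bit3=0)
  nb ...#.: next=#  (t=0,i=9, bit2=1)
  nb ....#: next=#  (t=0,i=8, bit1=1)
  nb .....: next=#  (t=0,i=0, bit0=1)
  bits 00100101111010010010101101110111 = 636038007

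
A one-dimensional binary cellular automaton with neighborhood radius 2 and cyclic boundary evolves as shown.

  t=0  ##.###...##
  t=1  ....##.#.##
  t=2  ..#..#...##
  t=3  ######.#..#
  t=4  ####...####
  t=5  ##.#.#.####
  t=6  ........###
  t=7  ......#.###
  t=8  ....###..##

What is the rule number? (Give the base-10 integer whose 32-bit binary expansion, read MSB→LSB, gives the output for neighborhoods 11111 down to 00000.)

2455696054

  ##### -> #   bit 31 = 1  t=3,i=1
  ####. -> .   bit 30 = 0  t=0,i=0
  ###.# -> .   bit 29 = 0  t=0,i=1
  ###.. -> #   bit 28 = 1  t=0,i=5
  ##.## -> .   bit 27 = 0  t=0,i=2
  ##.#. -> .   bit 26 = 0  t=1,i=6
  ##..# -> #   bit 25 = 1  t=2,i=0
  ##... -> .   bit 24 = 0  t=0,i=6
  #.### -> .   bit 23 = 0  t=0,i=3
  #.##. -> #   bit 22 = 1  t=1,i=9
  #.#.# -> .   bit 21 = 0  t=1,i=7
  #.#.. -> #   bit 20 = 1  t=3,i=7
  #..## -> #   bit 19 = 1  t=3,i=9
  #..#. -> #   bit 18 = 1  t=2,i=1
  #...# -> #   bit 17 = 1  t=0,i=7
  #.... -> .   bit 16 = 0  t=1,i=1
  .#### -> #   bit 15 = 1  t=0,i=10
  .###. -> #   bit 14 = 1  t=0,i=4
  .##.# -> #   bit 13 = 1  t=1,i=5
  .##.. -> #   bit 12 = 1  t=1,i=10
  .#.## -> .   bit 11 = 0  t=1,i=8
  .#.#. -> .   bit 10 = 0  t=5,i=4
  .#..# -> #   bit 9 = 1  t=2,i=3
  .#... -> .   bit 8 = 0  t=2,i=6
  ..### -> #   bit 7 = 1  t=0,i=9
  ..##. -> .   bit 6 = 0  t=1,i=4
  ..#.# -> #   bit 5 = 1  t=7,i=6
  ..#.. -> #   bit 4 = 1  t=2,i=2
  ...## -> .   bit 3 = 0  t=0,i=8
  ...#. -> #   bit 2 = 1  t=7,i=5
  ....# -> #   bit 1 = 1  t=1,i=2
  ..... -> .   bit 0 = 0  t=6,i=2
  bits 10010010010111101111001010110110 = 2455696054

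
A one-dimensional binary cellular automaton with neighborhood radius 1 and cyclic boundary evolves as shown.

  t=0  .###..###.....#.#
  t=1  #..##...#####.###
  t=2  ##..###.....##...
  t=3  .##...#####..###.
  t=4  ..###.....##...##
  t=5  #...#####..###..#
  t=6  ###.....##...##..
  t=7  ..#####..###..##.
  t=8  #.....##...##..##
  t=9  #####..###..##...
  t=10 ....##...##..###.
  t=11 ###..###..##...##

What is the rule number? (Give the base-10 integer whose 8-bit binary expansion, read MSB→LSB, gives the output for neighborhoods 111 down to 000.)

117

  nb ###: next=.  (t=0,i=2, bit7=0)
  nb ##.: next=#  (t=0,i=3, bit6=1)
  nb #.#: next=#  (t=0,i=0, bit5=1)
  nb #..: next=#  (t=0,i=4, bit4=1)
  nb .##: next=.  (t=0,i=1, bit3=0)
  nb .#.: next=#  (t=0,i=14, bit2=1)
  nb ..#: next=.  (t=0,i=5, bit1=0)
  nb ...: next=#  (t=0,i=10, bit0=1)
  bits 01110101 = 117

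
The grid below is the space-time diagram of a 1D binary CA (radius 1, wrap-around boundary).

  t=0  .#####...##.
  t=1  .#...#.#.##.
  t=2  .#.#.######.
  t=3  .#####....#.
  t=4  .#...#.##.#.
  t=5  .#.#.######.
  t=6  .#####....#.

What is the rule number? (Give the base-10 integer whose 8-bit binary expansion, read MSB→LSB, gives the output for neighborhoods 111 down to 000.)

109

  ###|.  b7=0 t=0,i=2
  ##.|#  b6=1 t=0,i=5
  #.#|#  b5=1 t=1,i=6
  #..|.  b4=0 t=0,i=6
  .##|#  b3=1 t=0,i=1
  .#.|#  b2=1 t=1,i=1
  ..#|.  b1=0 t=0,i=0
  ...|#  b0=1 t=0,i=7
  bits 01101101 = 109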